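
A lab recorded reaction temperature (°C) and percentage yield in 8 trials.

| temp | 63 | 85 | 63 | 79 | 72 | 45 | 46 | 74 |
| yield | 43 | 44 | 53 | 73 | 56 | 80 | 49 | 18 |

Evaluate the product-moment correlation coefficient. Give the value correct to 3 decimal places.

n = 8, Σx = 527, Σy = 416, Σx² = 36205, Σy² = 24184, Σxy = 26773
nΣxy − ΣxΣy = 214184 − 219232 = -5048
nΣx² − (Σx)² = 289640 − 277729 = 11911; nΣy² − (Σy)² = 193472 − 173056 = 20416
r = -5048 / √(11911 × 20416) = -5048 / 15594.0686 ≈ -0.324

-0.324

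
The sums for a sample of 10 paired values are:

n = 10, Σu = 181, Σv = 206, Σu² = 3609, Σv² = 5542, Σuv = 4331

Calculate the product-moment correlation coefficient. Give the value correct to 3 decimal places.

0.916

r = (nΣuv − ΣuΣv) / √[(nΣu² − (Σu)²)(nΣv² − (Σv)²)]
Numerator: 10×4331 − 181×206 = 6024
Denominator: √[(36090 − 32761)(55420 − 42436)] = √[3329 × 12984] = 6574.4761
r = 6024 / 6574.4761 ≈ 0.916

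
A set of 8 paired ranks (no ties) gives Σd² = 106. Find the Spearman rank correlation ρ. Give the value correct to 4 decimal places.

ρ = 1 − 6Σd² / [n(n²−1)] = 1 − 6×106 / (8×63)
  = 1 − 636/504 = 1 − 1.26190 ≈ -0.2619

-0.2619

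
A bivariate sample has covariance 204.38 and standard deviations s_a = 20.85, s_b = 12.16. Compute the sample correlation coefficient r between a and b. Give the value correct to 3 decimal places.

r = Cov(a,b) / (s_a · s_b) = 204.38 / (20.85 × 12.16)
  = 204.38 / 253.5360 ≈ 0.806

0.806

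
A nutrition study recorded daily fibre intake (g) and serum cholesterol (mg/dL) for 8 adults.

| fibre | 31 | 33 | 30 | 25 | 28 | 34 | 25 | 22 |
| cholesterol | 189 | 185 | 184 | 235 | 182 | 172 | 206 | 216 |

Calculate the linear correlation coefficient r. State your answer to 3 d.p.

n = 8, Σx = 228, Σy = 1569, Σx² = 6624, Σy² = 310827, Σxy = 44205
nΣxy − ΣxΣy = 353640 − 357732 = -4092
nΣx² − (Σx)² = 52992 − 51984 = 1008; nΣy² − (Σy)² = 2486616 − 2461761 = 24855
r = -4092 / √(1008 × 24855) = -4092 / 5005.3811 ≈ -0.818

-0.818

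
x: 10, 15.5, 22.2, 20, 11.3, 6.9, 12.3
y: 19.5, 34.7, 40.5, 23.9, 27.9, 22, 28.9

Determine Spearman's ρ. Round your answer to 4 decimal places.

0.7500

Rank x: 2, 5, 7, 6, 3, 1, 4
Rank y: 1, 6, 7, 3, 4, 2, 5
d = rank(x) − rank(y): 1, -1, 0, 3, -1, -1, -1; Σd² = 14
ρ = 1 − 6Σd² / [n(n²−1)] = 1 − 6×14 / (7×48) = 1 − 84/336 ≈ 0.7500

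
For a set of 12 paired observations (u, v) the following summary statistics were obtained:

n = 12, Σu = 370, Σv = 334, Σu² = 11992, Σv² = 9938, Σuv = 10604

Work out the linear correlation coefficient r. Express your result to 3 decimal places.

r = (nΣuv − ΣuΣv) / √[(nΣu² − (Σu)²)(nΣv² − (Σv)²)]
Numerator: 12×10604 − 370×334 = 3668
Denominator: √[(143904 − 136900)(119256 − 111556)] = √[7004 × 7700] = 7343.7593
r = 3668 / 7343.7593 ≈ 0.499

0.499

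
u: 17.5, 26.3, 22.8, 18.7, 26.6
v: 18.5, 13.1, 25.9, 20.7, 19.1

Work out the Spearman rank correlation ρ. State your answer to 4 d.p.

-0.1000

Rank u: 1, 4, 3, 2, 5
Rank v: 2, 1, 5, 4, 3
d = rank(u) − rank(v): -1, 3, -2, -2, 2; Σd² = 22
ρ = 1 − 6Σd² / [n(n²−1)] = 1 − 6×22 / (5×24) = 1 − 132/120 ≈ -0.1000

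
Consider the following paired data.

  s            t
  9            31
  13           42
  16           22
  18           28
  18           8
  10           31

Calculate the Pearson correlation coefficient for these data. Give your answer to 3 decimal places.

n = 6, Σs = 84, Σt = 162, Σs² = 1254, Σt² = 5018, Σst = 2135
nΣst − ΣsΣt = 12810 − 13608 = -798
nΣs² − (Σs)² = 7524 − 7056 = 468; nΣt² − (Σt)² = 30108 − 26244 = 3864
r = -798 / √(468 × 3864) = -798 / 1344.7498 ≈ -0.593

-0.593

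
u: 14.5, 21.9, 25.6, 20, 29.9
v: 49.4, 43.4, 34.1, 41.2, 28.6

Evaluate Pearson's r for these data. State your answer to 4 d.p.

n = 5, Σu = 111.9, Σv = 196.7, Σu² = 2639.23, Σv² = 8002.13, Σuv = 4218.86
nΣuv − ΣuΣv = 21094.3 − 22010.73 = -916.43
nΣu² − (Σu)² = 13196.15 − 12521.61 = 674.54; nΣv² − (Σv)² = 40010.65 − 38690.89 = 1319.76
r = -916.43 / √(674.54 × 1319.76) = -916.43 / 943.5205 ≈ -0.9713

-0.9713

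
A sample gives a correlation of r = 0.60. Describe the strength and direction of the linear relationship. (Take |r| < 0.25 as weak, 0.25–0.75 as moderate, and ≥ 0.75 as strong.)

r = 0.60 > 0 so the relationship is positive.
|r| = 0.60, which falls in the moderate range.

moderate positive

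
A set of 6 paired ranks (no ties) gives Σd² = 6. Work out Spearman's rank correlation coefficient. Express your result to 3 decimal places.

ρ = 1 − 6Σd² / [n(n²−1)] = 1 − 6×6 / (6×35)
  = 1 − 36/210 = 1 − 0.1714 ≈ 0.829

0.829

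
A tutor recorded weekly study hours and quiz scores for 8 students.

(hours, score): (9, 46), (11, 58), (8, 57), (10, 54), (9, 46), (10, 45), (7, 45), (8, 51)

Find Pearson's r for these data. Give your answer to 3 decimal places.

0.337

n = 8, Σx = 72, Σy = 402, Σx² = 660, Σy² = 20412, Σxy = 3635
nΣxy − ΣxΣy = 29080 − 28944 = 136
nΣx² − (Σx)² = 5280 − 5184 = 96; nΣy² − (Σy)² = 163296 − 161604 = 1692
r = 136 / √(96 × 1692) = 136 / 403.0285 ≈ 0.337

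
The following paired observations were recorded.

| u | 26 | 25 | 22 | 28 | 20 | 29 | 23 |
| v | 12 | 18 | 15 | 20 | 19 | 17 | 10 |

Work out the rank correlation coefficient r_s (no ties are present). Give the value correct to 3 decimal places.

0.107

Rank u: 5, 4, 2, 6, 1, 7, 3
Rank v: 2, 5, 3, 7, 6, 4, 1
d = rank(u) − rank(v): 3, -1, -1, -1, -5, 3, 2; Σd² = 50
ρ = 1 − 6Σd² / [n(n²−1)] = 1 − 6×50 / (7×48) = 1 − 300/336 ≈ 0.107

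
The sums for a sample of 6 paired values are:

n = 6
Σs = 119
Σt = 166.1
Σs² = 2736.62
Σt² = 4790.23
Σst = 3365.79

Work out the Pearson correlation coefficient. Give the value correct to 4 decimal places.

0.2658

r = (nΣst − ΣsΣt) / √[(nΣs² − (Σs)²)(nΣt² − (Σt)²)]
Numerator: 6×3365.79 − 119×166.1 = 428.84
Denominator: √[(16419.72 − 14161)(28741.38 − 27589.21)] = √[2258.72 × 1152.17] = 1613.2047
r = 428.84 / 1613.2047 ≈ 0.2658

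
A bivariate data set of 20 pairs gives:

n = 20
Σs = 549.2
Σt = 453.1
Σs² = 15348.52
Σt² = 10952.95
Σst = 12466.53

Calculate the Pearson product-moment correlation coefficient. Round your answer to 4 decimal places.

r = (nΣst − ΣsΣt) / √[(nΣs² − (Σs)²)(nΣt² − (Σt)²)]
Numerator: 20×12466.53 − 549.2×453.1 = 488.08
Denominator: √[(306970.4 − 301620.64)(219059 − 205299.61)] = √[5349.76 × 13759.39] = 8579.5941
r = 488.08 / 8579.5941 ≈ 0.0569

0.0569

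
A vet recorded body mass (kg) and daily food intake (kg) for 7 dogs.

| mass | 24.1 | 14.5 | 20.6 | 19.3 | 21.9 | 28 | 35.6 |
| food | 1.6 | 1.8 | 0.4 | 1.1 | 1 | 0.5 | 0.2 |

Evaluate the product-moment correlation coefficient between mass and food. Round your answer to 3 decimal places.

-0.703

n = 7, Σx = 164, Σy = 6.6, Σx² = 4118.88, Σy² = 8.46, Σxy = 137.15
nΣxy − ΣxΣy = 960.05 − 1082.4 = -122.35
nΣx² − (Σx)² = 28832.16 − 26896 = 1936.16; nΣy² − (Σy)² = 59.22 − 43.56 = 15.66
r = -122.35 / √(1936.16 × 15.66) = -122.35 / 174.1272 ≈ -0.703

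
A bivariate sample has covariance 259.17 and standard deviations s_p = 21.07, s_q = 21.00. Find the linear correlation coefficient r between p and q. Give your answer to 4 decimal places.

r = Cov(p,q) / (s_p · s_q) = 259.17 / (21.07 × 21.00)
  = 259.17 / 442.4700 ≈ 0.5857

0.5857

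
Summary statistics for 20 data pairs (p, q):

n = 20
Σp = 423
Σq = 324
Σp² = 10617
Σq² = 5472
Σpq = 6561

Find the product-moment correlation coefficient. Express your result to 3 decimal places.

r = (nΣpq − ΣpΣq) / √[(nΣp² − (Σp)²)(nΣq² − (Σq)²)]
Numerator: 20×6561 − 423×324 = -5832
Denominator: √[(212340 − 178929)(109440 − 104976)] = √[33411 × 4464] = 12212.5634
r = -5832 / 12212.5634 ≈ -0.478

-0.478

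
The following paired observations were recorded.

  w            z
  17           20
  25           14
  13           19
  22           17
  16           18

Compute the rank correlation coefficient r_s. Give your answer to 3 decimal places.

-0.700

Rank w: 3, 5, 1, 4, 2
Rank z: 5, 1, 4, 2, 3
d = rank(w) − rank(z): -2, 4, -3, 2, -1; Σd² = 34
ρ = 1 − 6Σd² / [n(n²−1)] = 1 − 6×34 / (5×24) = 1 − 204/120 ≈ -0.700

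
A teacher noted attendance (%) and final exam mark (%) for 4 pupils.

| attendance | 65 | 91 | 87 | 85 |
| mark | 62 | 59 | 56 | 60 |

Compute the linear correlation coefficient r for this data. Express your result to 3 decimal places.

-0.724

n = 4, Σx = 328, Σy = 237, Σx² = 27300, Σy² = 14061, Σxy = 19371
nΣxy − ΣxΣy = 77484 − 77736 = -252
nΣx² − (Σx)² = 109200 − 107584 = 1616; nΣy² − (Σy)² = 56244 − 56169 = 75
r = -252 / √(1616 × 75) = -252 / 348.1379 ≈ -0.724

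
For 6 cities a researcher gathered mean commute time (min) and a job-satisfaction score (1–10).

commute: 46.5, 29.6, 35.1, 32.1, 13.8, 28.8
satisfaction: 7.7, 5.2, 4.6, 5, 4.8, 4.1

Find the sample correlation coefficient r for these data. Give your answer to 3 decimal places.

n = 6, Σx = 185.9, Σy = 31.4, Σx² = 6320.71, Σy² = 172.34, Σxy = 1018.25
nΣxy − ΣxΣy = 6109.5 − 5837.26 = 272.24
nΣx² − (Σx)² = 37924.26 − 34558.81 = 3365.45; nΣy² − (Σy)² = 1034.04 − 985.96 = 48.08
r = 272.24 / √(3365.45 × 48.08) = 272.24 / 402.2572 ≈ 0.677

0.677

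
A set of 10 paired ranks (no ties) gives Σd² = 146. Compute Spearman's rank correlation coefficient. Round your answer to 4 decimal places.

ρ = 1 − 6Σd² / [n(n²−1)] = 1 − 6×146 / (10×99)
  = 1 − 876/990 = 1 − 0.88485 ≈ 0.1152

0.1152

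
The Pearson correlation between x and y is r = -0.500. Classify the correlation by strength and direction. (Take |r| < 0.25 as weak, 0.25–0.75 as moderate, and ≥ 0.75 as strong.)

r = -0.500 < 0 so the relationship is negative.
|r| = 0.500, which falls in the moderate range.

moderate negative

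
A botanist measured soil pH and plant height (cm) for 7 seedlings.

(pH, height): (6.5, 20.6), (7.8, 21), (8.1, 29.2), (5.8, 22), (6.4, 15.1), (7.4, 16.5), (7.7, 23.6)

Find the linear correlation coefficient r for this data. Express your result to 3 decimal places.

0.476

n = 7, Σx = 49.7, Σy = 148, Σx² = 357.35, Σy² = 3259.22, Σxy = 1062.28
nΣxy − ΣxΣy = 7435.96 − 7355.6 = 80.36
nΣx² − (Σx)² = 2501.45 − 2470.09 = 31.36; nΣy² − (Σy)² = 22814.54 − 21904 = 910.54
r = 80.36 / √(31.36 × 910.54) = 80.36 / 168.9809 ≈ 0.476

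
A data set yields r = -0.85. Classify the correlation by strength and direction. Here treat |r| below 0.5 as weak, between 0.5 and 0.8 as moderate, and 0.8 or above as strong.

strong negative

r = -0.85 < 0 so the relationship is negative.
|r| = 0.85, which falls in the strong range.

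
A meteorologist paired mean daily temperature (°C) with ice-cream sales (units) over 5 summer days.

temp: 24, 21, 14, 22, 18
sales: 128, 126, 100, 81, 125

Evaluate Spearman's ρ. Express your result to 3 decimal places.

Rank temp: 5, 3, 1, 4, 2
Rank sales: 5, 4, 2, 1, 3
d = rank(temp) − rank(sales): 0, -1, -1, 3, -1; Σd² = 12
ρ = 1 − 6Σd² / [n(n²−1)] = 1 − 6×12 / (5×24) = 1 − 72/120 ≈ 0.400

0.400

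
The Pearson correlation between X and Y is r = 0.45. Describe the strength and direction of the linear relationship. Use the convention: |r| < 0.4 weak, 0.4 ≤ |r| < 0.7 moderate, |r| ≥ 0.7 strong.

r = 0.45 > 0 so the relationship is positive.
|r| = 0.45, which falls in the moderate range.

moderate positive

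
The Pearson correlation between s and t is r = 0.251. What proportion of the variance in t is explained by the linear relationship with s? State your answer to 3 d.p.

0.063

r² = (0.251)² = 0.063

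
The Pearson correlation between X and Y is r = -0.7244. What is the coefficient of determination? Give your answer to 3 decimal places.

0.525

r² = (-0.7244)² = 0.525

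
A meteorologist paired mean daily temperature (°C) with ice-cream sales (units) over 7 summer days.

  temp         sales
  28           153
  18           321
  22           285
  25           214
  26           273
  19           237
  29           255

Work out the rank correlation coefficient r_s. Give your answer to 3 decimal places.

Rank temp: 6, 1, 3, 4, 5, 2, 7
Rank sales: 1, 7, 6, 2, 5, 3, 4
d = rank(temp) − rank(sales): 5, -6, -3, 2, 0, -1, 3; Σd² = 84
ρ = 1 − 6Σd² / [n(n²−1)] = 1 − 6×84 / (7×48) = 1 − 504/336 ≈ -0.500

-0.500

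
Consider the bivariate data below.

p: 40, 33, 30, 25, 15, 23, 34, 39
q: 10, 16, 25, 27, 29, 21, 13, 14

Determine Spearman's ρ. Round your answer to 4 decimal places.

-0.9048

Rank p: 8, 5, 4, 3, 1, 2, 6, 7
Rank q: 1, 4, 6, 7, 8, 5, 2, 3
d = rank(p) − rank(q): 7, 1, -2, -4, -7, -3, 4, 4; Σd² = 160
ρ = 1 − 6Σd² / [n(n²−1)] = 1 − 6×160 / (8×63) = 1 − 960/504 ≈ -0.9048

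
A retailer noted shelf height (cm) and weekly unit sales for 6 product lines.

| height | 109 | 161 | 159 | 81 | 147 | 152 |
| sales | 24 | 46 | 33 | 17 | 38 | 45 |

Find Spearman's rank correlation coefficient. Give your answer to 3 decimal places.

Rank height: 2, 6, 5, 1, 3, 4
Rank sales: 2, 6, 3, 1, 4, 5
d = rank(height) − rank(sales): 0, 0, 2, 0, -1, -1; Σd² = 6
ρ = 1 − 6Σd² / [n(n²−1)] = 1 − 6×6 / (6×35) = 1 − 36/210 ≈ 0.829

0.829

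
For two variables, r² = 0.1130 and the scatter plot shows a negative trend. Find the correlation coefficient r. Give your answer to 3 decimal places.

-0.336

|r| = √0.1130 = 0.336
The association is negative, so r = −0.336.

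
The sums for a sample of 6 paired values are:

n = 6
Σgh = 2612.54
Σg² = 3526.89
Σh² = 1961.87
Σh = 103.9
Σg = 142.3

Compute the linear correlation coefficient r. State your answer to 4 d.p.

0.9436

r = (nΣgh − ΣgΣh) / √[(nΣg² − (Σg)²)(nΣh² − (Σh)²)]
Numerator: 6×2612.54 − 142.3×103.9 = 890.27
Denominator: √[(21161.34 − 20249.29)(11771.22 − 10795.21)] = √[912.05 × 976.01] = 943.4882
r = 890.27 / 943.4882 ≈ 0.9436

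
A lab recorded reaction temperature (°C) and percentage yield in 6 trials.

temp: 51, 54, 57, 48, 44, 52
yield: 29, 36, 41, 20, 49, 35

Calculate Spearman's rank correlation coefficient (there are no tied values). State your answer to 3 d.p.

0.143

Rank temp: 3, 5, 6, 2, 1, 4
Rank yield: 2, 4, 5, 1, 6, 3
d = rank(temp) − rank(yield): 1, 1, 1, 1, -5, 1; Σd² = 30
ρ = 1 − 6Σd² / [n(n²−1)] = 1 − 6×30 / (6×35) = 1 − 180/210 ≈ 0.143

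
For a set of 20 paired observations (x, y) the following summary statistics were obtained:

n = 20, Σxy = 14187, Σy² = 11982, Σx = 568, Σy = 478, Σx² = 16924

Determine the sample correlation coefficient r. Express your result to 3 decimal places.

0.920

r = (nΣxy − ΣxΣy) / √[(nΣx² − (Σx)²)(nΣy² − (Σy)²)]
Numerator: 20×14187 − 568×478 = 12236
Denominator: √[(338480 − 322624)(239640 − 228484)] = √[15856 × 11156] = 13299.9826
r = 12236 / 13299.9826 ≈ 0.920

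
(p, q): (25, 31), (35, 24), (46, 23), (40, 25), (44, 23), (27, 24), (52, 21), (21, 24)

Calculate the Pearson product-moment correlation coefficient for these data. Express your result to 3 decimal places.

n = 8, Σp = 290, Σq = 195, Σp² = 11376, Σq² = 4813, Σpq = 6929
nΣpq − ΣpΣq = 55432 − 56550 = -1118
nΣp² − (Σp)² = 91008 − 84100 = 6908; nΣq² − (Σq)² = 38504 − 38025 = 479
r = -1118 / √(6908 × 479) = -1118 / 1819.0470 ≈ -0.615

-0.615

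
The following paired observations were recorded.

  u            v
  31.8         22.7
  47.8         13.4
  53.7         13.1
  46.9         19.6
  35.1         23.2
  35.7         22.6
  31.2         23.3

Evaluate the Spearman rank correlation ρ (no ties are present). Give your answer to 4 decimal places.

Rank u: 2, 6, 7, 5, 3, 4, 1
Rank v: 5, 2, 1, 3, 6, 4, 7
d = rank(u) − rank(v): -3, 4, 6, 2, -3, 0, -6; Σd² = 110
ρ = 1 − 6Σd² / [n(n²−1)] = 1 − 6×110 / (7×48) = 1 − 660/336 ≈ -0.9643

-0.9643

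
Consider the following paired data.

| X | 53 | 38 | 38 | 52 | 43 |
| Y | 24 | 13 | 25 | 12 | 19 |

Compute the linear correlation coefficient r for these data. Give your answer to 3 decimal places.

n = 5, ΣX = 224, ΣY = 93, ΣX² = 10250, ΣY² = 1875, ΣXY = 4157
nΣXY − ΣXΣY = 20785 − 20832 = -47
nΣX² − (ΣX)² = 51250 − 50176 = 1074; nΣY² − (ΣY)² = 9375 − 8649 = 726
r = -47 / √(1074 × 726) = -47 / 883.0198 ≈ -0.053

-0.053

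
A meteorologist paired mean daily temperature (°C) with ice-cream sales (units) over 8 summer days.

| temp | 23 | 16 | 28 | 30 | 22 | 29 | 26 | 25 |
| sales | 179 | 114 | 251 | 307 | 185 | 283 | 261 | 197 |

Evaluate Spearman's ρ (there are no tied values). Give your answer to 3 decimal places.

Rank temp: 3, 1, 6, 8, 2, 7, 5, 4
Rank sales: 2, 1, 5, 8, 3, 7, 6, 4
d = rank(temp) − rank(sales): 1, 0, 1, 0, -1, 0, -1, 0; Σd² = 4
ρ = 1 − 6Σd² / [n(n²−1)] = 1 − 6×4 / (8×63) = 1 − 24/504 ≈ 0.952

0.952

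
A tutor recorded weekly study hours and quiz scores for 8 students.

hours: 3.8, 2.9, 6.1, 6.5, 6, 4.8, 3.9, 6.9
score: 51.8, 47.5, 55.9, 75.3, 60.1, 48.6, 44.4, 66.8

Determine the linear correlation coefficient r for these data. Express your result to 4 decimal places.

0.8307

n = 8, Σx = 40.9, Σy = 450.4, Σx² = 224.17, Σy² = 26141.96, Σxy = 2392.99
nΣxy − ΣxΣy = 19143.92 − 18421.36 = 722.56
nΣx² − (Σx)² = 1793.36 − 1672.81 = 120.55; nΣy² − (Σy)² = 209135.68 − 202860.16 = 6275.52
r = 722.56 / √(120.55 × 6275.52) = 722.56 / 869.7781 ≈ 0.8307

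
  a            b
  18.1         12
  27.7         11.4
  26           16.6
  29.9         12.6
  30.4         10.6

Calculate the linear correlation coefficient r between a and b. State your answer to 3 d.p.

-0.133

n = 5, Σa = 132.1, Σb = 63.2, Σa² = 3589.07, Σb² = 820.64, Σab = 1663.56
nΣab − ΣaΣb = 8317.8 − 8348.72 = -30.92
nΣa² − (Σa)² = 17945.35 − 17450.41 = 494.94; nΣb² − (Σb)² = 4103.2 − 3994.24 = 108.96
r = -30.92 / √(494.94 × 108.96) = -30.92 / 232.2255 ≈ -0.133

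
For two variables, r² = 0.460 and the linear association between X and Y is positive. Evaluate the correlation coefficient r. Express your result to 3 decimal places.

0.678

|r| = √0.460 = 0.678
The association is positive, so r = 0.678.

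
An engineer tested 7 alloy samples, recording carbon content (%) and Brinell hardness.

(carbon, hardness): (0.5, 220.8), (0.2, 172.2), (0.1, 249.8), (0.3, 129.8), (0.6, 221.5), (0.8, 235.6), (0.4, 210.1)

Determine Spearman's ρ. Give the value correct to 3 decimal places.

Rank carbon: 5, 2, 1, 3, 6, 7, 4
Rank hardness: 4, 2, 7, 1, 5, 6, 3
d = rank(carbon) − rank(hardness): 1, 0, -6, 2, 1, 1, 1; Σd² = 44
ρ = 1 − 6Σd² / [n(n²−1)] = 1 − 6×44 / (7×48) = 1 − 264/336 ≈ 0.214

0.214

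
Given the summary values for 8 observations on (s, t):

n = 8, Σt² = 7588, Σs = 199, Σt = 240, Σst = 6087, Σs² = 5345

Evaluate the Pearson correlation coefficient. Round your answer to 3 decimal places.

r = (nΣst − ΣsΣt) / √[(nΣs² − (Σs)²)(nΣt² − (Σt)²)]
Numerator: 8×6087 − 199×240 = 936
Denominator: √[(42760 − 39601)(60704 − 57600)] = √[3159 × 3104] = 3131.3792
r = 936 / 3131.3792 ≈ 0.299

0.299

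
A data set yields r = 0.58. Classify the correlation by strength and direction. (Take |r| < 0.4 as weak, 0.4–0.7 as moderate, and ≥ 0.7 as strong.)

r = 0.58 > 0 so the relationship is positive.
|r| = 0.58, which falls in the moderate range.

moderate positive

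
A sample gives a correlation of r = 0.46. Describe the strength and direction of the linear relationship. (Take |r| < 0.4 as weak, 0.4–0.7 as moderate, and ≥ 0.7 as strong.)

moderate positive

r = 0.46 > 0 so the relationship is positive.
|r| = 0.46, which falls in the moderate range.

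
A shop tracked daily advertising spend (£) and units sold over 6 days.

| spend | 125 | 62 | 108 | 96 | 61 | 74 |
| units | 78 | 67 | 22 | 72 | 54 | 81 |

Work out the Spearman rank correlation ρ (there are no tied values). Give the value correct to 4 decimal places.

0.2000

Rank spend: 6, 2, 5, 4, 1, 3
Rank units: 5, 3, 1, 4, 2, 6
d = rank(spend) − rank(units): 1, -1, 4, 0, -1, -3; Σd² = 28
ρ = 1 − 6Σd² / [n(n²−1)] = 1 − 6×28 / (6×35) = 1 − 168/210 ≈ 0.2000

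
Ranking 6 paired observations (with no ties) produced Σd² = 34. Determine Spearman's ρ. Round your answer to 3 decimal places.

ρ = 1 − 6Σd² / [n(n²−1)] = 1 − 6×34 / (6×35)
  = 1 − 204/210 = 1 − 0.9714 ≈ 0.029

0.029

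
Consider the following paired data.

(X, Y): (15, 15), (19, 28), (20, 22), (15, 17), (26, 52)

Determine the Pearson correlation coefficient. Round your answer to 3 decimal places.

0.952

n = 5, ΣX = 95, ΣY = 134, ΣX² = 1887, ΣY² = 4486, ΣXY = 2804
nΣXY − ΣXΣY = 14020 − 12730 = 1290
nΣX² − (ΣX)² = 9435 − 9025 = 410; nΣY² − (ΣY)² = 22430 − 17956 = 4474
r = 1290 / √(410 × 4474) = 1290 / 1354.3781 ≈ 0.952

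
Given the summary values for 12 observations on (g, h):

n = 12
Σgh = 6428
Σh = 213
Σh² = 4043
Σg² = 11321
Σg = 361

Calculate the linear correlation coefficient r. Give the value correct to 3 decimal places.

0.058

r = (nΣgh − ΣgΣh) / √[(nΣg² − (Σg)²)(nΣh² − (Σh)²)]
Numerator: 12×6428 − 361×213 = 243
Denominator: √[(135852 − 130321)(48516 − 45369)] = √[5531 × 3147] = 4172.0567
r = 243 / 4172.0567 ≈ 0.058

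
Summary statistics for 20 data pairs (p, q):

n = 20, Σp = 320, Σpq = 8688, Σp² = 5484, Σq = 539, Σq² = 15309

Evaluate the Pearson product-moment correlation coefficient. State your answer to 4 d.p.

r = (nΣpq − ΣpΣq) / √[(nΣp² − (Σp)²)(nΣq² − (Σq)²)]
Numerator: 20×8688 − 320×539 = 1280
Denominator: √[(109680 − 102400)(306180 − 290521)] = √[7280 × 15659] = 10676.9621
r = 1280 / 10676.9621 ≈ 0.1199

0.1199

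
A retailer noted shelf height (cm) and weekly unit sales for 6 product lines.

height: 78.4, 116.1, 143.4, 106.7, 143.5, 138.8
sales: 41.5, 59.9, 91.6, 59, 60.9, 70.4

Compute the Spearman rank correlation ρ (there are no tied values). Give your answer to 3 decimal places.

Rank height: 1, 3, 5, 2, 6, 4
Rank sales: 1, 3, 6, 2, 4, 5
d = rank(height) − rank(sales): 0, 0, -1, 0, 2, -1; Σd² = 6
ρ = 1 − 6Σd² / [n(n²−1)] = 1 − 6×6 / (6×35) = 1 − 36/210 ≈ 0.829

0.829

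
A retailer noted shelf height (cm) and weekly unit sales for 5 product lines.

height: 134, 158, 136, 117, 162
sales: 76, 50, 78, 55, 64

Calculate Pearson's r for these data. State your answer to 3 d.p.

n = 5, Σx = 707, Σy = 323, Σx² = 101349, Σy² = 21481, Σxy = 45495
nΣxy − ΣxΣy = 227475 − 228361 = -886
nΣx² − (Σx)² = 506745 − 499849 = 6896; nΣy² − (Σy)² = 107405 − 104329 = 3076
r = -886 / √(6896 × 3076) = -886 / 4605.6591 ≈ -0.192

-0.192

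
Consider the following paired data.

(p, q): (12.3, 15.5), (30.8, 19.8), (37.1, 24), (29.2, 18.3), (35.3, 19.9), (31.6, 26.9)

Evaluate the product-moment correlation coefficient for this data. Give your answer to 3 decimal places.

n = 6, Σp = 176.3, Σq = 124.4, Σp² = 5573.63, Σq² = 2662.8, Σpq = 3777.76
nΣpq − ΣpΣq = 22666.56 − 21931.72 = 734.84
nΣp² − (Σp)² = 33441.78 − 31081.69 = 2360.09; nΣq² − (Σq)² = 15976.8 − 15475.36 = 501.44
r = 734.84 / √(2360.09 × 501.44) = 734.84 / 1087.8619 ≈ 0.675

0.675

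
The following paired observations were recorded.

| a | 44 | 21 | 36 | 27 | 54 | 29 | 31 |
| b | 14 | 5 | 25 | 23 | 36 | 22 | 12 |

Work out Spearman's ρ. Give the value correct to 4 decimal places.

Rank a: 6, 1, 5, 2, 7, 3, 4
Rank b: 3, 1, 6, 5, 7, 4, 2
d = rank(a) − rank(b): 3, 0, -1, -3, 0, -1, 2; Σd² = 24
ρ = 1 − 6Σd² / [n(n²−1)] = 1 − 6×24 / (7×48) = 1 − 144/336 ≈ 0.5714

0.5714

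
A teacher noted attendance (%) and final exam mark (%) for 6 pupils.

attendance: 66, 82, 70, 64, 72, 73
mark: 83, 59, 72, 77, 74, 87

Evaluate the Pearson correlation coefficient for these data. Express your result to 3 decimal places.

-0.660

n = 6, Σx = 427, Σy = 452, Σx² = 30589, Σy² = 34528, Σxy = 31963
nΣxy − ΣxΣy = 191778 − 193004 = -1226
nΣx² − (Σx)² = 183534 − 182329 = 1205; nΣy² − (Σy)² = 207168 − 204304 = 2864
r = -1226 / √(1205 × 2864) = -1226 / 1857.7190 ≈ -0.660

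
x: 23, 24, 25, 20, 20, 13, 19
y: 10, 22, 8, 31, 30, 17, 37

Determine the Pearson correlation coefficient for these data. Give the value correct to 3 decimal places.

-0.323

n = 7, Σx = 144, Σy = 155, Σx² = 3060, Σy² = 4167, Σxy = 3102
nΣxy − ΣxΣy = 21714 − 22320 = -606
nΣx² − (Σx)² = 21420 − 20736 = 684; nΣy² − (Σy)² = 29169 − 24025 = 5144
r = -606 / √(684 × 5144) = -606 / 1875.7654 ≈ -0.323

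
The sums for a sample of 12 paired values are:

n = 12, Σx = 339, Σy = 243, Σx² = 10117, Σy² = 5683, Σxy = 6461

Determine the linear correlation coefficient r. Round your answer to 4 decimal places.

r = (nΣxy − ΣxΣy) / √[(nΣx² − (Σx)²)(nΣy² − (Σy)²)]
Numerator: 12×6461 − 339×243 = -4845
Denominator: √[(121404 − 114921)(68196 − 59049)] = √[6483 × 9147] = 7700.6494
r = -4845 / 7700.6494 ≈ -0.6292

-0.6292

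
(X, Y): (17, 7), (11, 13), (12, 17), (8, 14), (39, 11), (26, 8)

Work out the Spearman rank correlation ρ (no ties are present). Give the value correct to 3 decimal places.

Rank X: 4, 2, 3, 1, 6, 5
Rank Y: 1, 4, 6, 5, 3, 2
d = rank(X) − rank(Y): 3, -2, -3, -4, 3, 3; Σd² = 56
ρ = 1 − 6Σd² / [n(n²−1)] = 1 − 6×56 / (6×35) = 1 − 336/210 ≈ -0.600

-0.600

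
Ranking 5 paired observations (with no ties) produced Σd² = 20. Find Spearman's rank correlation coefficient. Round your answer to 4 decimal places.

0.0000

ρ = 1 − 6Σd² / [n(n²−1)] = 1 − 6×20 / (5×24)
  = 1 − 120/120 = 1 − 1.00000 ≈ 0.0000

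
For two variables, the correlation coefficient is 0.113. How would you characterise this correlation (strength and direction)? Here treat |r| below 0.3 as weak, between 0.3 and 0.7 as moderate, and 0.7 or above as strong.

weak positive

r = 0.113 > 0 so the relationship is positive.
|r| = 0.113, which falls in the weak range.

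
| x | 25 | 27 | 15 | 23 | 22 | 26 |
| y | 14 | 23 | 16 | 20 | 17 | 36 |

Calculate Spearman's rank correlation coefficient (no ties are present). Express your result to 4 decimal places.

0.6000

Rank x: 4, 6, 1, 3, 2, 5
Rank y: 1, 5, 2, 4, 3, 6
d = rank(x) − rank(y): 3, 1, -1, -1, -1, -1; Σd² = 14
ρ = 1 − 6Σd² / [n(n²−1)] = 1 − 6×14 / (6×35) = 1 − 84/210 ≈ 0.6000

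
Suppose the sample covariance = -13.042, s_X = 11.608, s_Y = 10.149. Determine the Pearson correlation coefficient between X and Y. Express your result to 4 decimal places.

r = Cov(X,Y) / (s_X · s_Y) = -13.042 / (11.608 × 10.149)
  = -13.042 / 117.8096 ≈ -0.1107

-0.1107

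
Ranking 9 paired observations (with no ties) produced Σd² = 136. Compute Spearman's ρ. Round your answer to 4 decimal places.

ρ = 1 − 6Σd² / [n(n²−1)] = 1 − 6×136 / (9×80)
  = 1 − 816/720 = 1 − 1.13333 ≈ -0.1333

-0.1333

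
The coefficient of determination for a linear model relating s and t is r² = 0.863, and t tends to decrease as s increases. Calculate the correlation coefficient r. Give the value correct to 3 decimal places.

-0.929

|r| = √0.863 = 0.929
The association is negative, so r = −0.929.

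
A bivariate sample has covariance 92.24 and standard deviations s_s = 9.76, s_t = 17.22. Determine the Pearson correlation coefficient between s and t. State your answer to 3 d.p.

0.549

r = Cov(s,t) / (s_s · s_t) = 92.24 / (9.76 × 17.22)
  = 92.24 / 168.0672 ≈ 0.549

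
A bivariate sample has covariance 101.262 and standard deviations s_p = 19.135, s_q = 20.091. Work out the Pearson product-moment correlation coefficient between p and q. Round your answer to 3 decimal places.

r = Cov(p,q) / (s_p · s_q) = 101.262 / (19.135 × 20.091)
  = 101.262 / 384.4413 ≈ 0.263

0.263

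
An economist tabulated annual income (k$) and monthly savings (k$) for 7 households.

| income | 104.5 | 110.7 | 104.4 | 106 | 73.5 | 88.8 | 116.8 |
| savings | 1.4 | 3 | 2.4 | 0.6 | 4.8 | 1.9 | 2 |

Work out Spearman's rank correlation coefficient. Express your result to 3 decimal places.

Rank income: 4, 6, 3, 5, 1, 2, 7
Rank savings: 2, 6, 5, 1, 7, 3, 4
d = rank(income) − rank(savings): 2, 0, -2, 4, -6, -1, 3; Σd² = 70
ρ = 1 − 6Σd² / [n(n²−1)] = 1 − 6×70 / (7×48) = 1 − 420/336 ≈ -0.250

-0.250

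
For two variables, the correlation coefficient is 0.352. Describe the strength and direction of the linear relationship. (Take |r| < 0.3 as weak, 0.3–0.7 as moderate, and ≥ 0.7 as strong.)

r = 0.352 > 0 so the relationship is positive.
|r| = 0.352, which falls in the moderate range.

moderate positive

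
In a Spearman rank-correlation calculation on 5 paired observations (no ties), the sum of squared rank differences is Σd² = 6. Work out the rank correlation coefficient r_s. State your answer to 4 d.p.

0.7000

ρ = 1 − 6Σd² / [n(n²−1)] = 1 − 6×6 / (5×24)
  = 1 − 36/120 = 1 − 0.30000 ≈ 0.7000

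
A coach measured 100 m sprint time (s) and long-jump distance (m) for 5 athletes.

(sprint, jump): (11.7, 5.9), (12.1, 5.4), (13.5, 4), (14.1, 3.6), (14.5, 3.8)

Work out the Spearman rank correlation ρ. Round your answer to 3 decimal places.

-0.900

Rank sprint: 1, 2, 3, 4, 5
Rank jump: 5, 4, 3, 1, 2
d = rank(sprint) − rank(jump): -4, -2, 0, 3, 3; Σd² = 38
ρ = 1 − 6Σd² / [n(n²−1)] = 1 − 6×38 / (5×24) = 1 − 228/120 ≈ -0.900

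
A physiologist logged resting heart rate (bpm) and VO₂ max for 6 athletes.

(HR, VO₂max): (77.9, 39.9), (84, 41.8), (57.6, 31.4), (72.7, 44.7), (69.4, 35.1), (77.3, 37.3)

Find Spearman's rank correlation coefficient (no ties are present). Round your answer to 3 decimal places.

Rank HR: 5, 6, 1, 3, 2, 4
Rank VO₂max: 4, 5, 1, 6, 2, 3
d = rank(HR) − rank(VO₂max): 1, 1, 0, -3, 0, 1; Σd² = 12
ρ = 1 − 6Σd² / [n(n²−1)] = 1 − 6×12 / (6×35) = 1 − 72/210 ≈ 0.657

0.657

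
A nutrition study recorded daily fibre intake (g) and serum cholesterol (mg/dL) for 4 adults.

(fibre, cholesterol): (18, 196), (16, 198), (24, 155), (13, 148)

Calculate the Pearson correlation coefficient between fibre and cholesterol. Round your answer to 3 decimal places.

n = 4, Σx = 71, Σy = 697, Σx² = 1325, Σy² = 123549, Σxy = 12340
nΣxy − ΣxΣy = 49360 − 49487 = -127
nΣx² − (Σx)² = 5300 − 5041 = 259; nΣy² − (Σy)² = 494196 − 485809 = 8387
r = -127 / √(259 × 8387) = -127 / 1473.8497 ≈ -0.086

-0.086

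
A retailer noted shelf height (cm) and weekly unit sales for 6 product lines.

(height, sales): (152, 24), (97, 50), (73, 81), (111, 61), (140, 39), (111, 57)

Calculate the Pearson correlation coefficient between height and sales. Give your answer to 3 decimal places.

-0.929

n = 6, Σx = 684, Σy = 312, Σx² = 82084, Σy² = 18128, Σxy = 32969
nΣxy − ΣxΣy = 197814 − 213408 = -15594
nΣx² − (Σx)² = 492504 − 467856 = 24648; nΣy² − (Σy)² = 108768 − 97344 = 11424
r = -15594 / √(24648 × 11424) = -15594 / 16780.3085 ≈ -0.929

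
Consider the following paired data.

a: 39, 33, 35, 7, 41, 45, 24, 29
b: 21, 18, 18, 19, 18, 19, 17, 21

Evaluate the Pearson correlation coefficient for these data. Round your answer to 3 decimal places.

0.087

n = 8, Σa = 253, Σb = 151, Σa² = 9007, Σb² = 2865, Σab = 4786
nΣab − ΣaΣb = 38288 − 38203 = 85
nΣa² − (Σa)² = 72056 − 64009 = 8047; nΣb² − (Σb)² = 22920 − 22801 = 119
r = 85 / √(8047 × 119) = 85 / 978.5668 ≈ 0.087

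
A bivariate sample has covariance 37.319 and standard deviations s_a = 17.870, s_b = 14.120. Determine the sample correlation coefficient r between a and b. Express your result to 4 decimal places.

r = Cov(a,b) / (s_a · s_b) = 37.319 / (17.870 × 14.120)
  = 37.319 / 252.3244 ≈ 0.1479

0.1479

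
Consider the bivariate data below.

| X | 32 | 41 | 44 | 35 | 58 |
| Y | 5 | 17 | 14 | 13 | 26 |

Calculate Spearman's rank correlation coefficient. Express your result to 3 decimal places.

Rank X: 1, 3, 4, 2, 5
Rank Y: 1, 4, 3, 2, 5
d = rank(X) − rank(Y): 0, -1, 1, 0, 0; Σd² = 2
ρ = 1 − 6Σd² / [n(n²−1)] = 1 − 6×2 / (5×24) = 1 − 12/120 ≈ 0.900

0.900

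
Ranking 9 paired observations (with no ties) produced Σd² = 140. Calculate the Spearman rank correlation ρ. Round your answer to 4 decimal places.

-0.1667

ρ = 1 − 6Σd² / [n(n²−1)] = 1 − 6×140 / (9×80)
  = 1 − 840/720 = 1 − 1.16667 ≈ -0.1667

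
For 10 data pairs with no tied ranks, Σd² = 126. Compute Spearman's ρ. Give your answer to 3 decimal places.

0.236

ρ = 1 − 6Σd² / [n(n²−1)] = 1 − 6×126 / (10×99)
  = 1 − 756/990 = 1 − 0.7636 ≈ 0.236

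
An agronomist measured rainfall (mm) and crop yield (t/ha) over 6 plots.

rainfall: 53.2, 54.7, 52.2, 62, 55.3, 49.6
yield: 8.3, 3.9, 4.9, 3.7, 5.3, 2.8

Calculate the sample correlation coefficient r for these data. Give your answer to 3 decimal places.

-0.075

n = 6, Σx = 327, Σy = 28.9, Σx² = 17909.42, Σy² = 157.73, Σxy = 1572.04
nΣxy − ΣxΣy = 9432.24 − 9450.3 = -18.06
nΣx² − (Σx)² = 107456.52 − 106929 = 527.52; nΣy² − (Σy)² = 946.38 − 835.21 = 111.17
r = -18.06 / √(527.52 × 111.17) = -18.06 / 242.1661 ≈ -0.075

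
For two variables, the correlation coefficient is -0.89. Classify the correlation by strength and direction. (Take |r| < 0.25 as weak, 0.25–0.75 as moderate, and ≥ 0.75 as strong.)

r = -0.89 < 0 so the relationship is negative.
|r| = 0.89, which falls in the strong range.

strong negative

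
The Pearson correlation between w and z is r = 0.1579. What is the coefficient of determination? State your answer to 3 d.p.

r² = (0.1579)² = 0.025

0.025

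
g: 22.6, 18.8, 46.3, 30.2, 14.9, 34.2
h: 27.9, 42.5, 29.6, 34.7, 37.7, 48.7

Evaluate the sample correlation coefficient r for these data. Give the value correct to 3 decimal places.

-0.173

n = 6, Σg = 167, Σh = 221.1, Σg² = 5311.58, Σh² = 8457.89, Σgh = 6075.23
nΣgh − ΣgΣh = 36451.38 − 36923.7 = -472.32
nΣg² − (Σg)² = 31869.48 − 27889 = 3980.48; nΣh² − (Σh)² = 50747.34 − 48885.21 = 1862.13
r = -472.32 / √(3980.48 × 1862.13) = -472.32 / 2722.5303 ≈ -0.173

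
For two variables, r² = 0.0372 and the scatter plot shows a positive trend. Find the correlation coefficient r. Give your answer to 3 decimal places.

0.193

|r| = √0.0372 = 0.193
The association is positive, so r = 0.193.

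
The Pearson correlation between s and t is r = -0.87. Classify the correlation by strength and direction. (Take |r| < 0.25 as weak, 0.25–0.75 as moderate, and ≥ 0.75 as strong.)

strong negative

r = -0.87 < 0 so the relationship is negative.
|r| = 0.87, which falls in the strong range.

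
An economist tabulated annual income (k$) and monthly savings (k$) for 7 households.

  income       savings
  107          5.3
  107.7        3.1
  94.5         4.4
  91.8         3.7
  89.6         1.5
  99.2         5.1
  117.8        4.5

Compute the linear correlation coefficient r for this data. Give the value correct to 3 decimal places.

0.457

n = 7, Σx = 707.6, Σy = 27.6, Σx² = 72151.42, Σy² = 119.26, Σxy = 2826.85
nΣxy − ΣxΣy = 19787.95 − 19529.76 = 258.19
nΣx² − (Σx)² = 505059.94 − 500697.76 = 4362.18; nΣy² − (Σy)² = 834.82 − 761.76 = 73.06
r = 258.19 / √(4362.18 × 73.06) = 258.19 / 564.5360 ≈ 0.457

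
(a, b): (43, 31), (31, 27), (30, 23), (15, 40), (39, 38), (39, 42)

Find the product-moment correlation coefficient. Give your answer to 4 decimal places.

-0.0505

n = 6, Σa = 197, Σb = 201, Σa² = 6977, Σb² = 7027, Σab = 6580
nΣab − ΣaΣb = 39480 − 39597 = -117
nΣa² − (Σa)² = 41862 − 38809 = 3053; nΣb² − (Σb)² = 42162 − 40401 = 1761
r = -117 / √(3053 × 1761) = -117 / 2318.6921 ≈ -0.0505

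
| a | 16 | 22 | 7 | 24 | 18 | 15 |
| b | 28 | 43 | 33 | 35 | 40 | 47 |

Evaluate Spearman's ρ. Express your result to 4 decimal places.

Rank a: 3, 5, 1, 6, 4, 2
Rank b: 1, 5, 2, 3, 4, 6
d = rank(a) − rank(b): 2, 0, -1, 3, 0, -4; Σd² = 30
ρ = 1 − 6Σd² / [n(n²−1)] = 1 − 6×30 / (6×35) = 1 − 180/210 ≈ 0.1429

0.1429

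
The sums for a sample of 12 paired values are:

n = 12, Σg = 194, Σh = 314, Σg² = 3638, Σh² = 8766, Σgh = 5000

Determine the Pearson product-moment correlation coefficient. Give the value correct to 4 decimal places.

-0.1454

r = (nΣgh − ΣgΣh) / √[(nΣg² − (Σg)²)(nΣh² − (Σh)²)]
Numerator: 12×5000 − 194×314 = -916
Denominator: √[(43656 − 37636)(105192 − 98596)] = √[6020 × 6596] = 6301.4221
r = -916 / 6301.4221 ≈ -0.1454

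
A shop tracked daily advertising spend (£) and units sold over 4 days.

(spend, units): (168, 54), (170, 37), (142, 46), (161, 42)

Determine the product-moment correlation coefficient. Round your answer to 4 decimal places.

-0.1045

n = 4, Σx = 641, Σy = 179, Σx² = 103209, Σy² = 8165, Σxy = 28656
nΣxy − ΣxΣy = 114624 − 114739 = -115
nΣx² − (Σx)² = 412836 − 410881 = 1955; nΣy² − (Σy)² = 32660 − 32041 = 619
r = -115 / √(1955 × 619) = -115 / 1100.0659 ≈ -0.1045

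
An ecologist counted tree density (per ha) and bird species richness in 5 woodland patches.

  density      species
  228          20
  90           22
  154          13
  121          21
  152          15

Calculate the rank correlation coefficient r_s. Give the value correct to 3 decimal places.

-0.700

Rank density: 5, 1, 4, 2, 3
Rank species: 3, 5, 1, 4, 2
d = rank(density) − rank(species): 2, -4, 3, -2, 1; Σd² = 34
ρ = 1 − 6Σd² / [n(n²−1)] = 1 − 6×34 / (5×24) = 1 − 204/120 ≈ -0.700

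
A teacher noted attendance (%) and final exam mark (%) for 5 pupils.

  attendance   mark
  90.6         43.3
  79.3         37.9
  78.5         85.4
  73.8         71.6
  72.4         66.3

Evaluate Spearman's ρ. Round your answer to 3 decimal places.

Rank attendance: 5, 4, 3, 2, 1
Rank mark: 2, 1, 5, 4, 3
d = rank(attendance) − rank(mark): 3, 3, -2, -2, -2; Σd² = 30
ρ = 1 − 6Σd² / [n(n²−1)] = 1 − 6×30 / (5×24) = 1 − 180/120 ≈ -0.500

-0.500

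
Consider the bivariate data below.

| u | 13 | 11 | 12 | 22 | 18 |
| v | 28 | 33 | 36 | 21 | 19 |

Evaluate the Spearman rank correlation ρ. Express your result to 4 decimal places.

-0.8000

Rank u: 3, 1, 2, 5, 4
Rank v: 3, 4, 5, 2, 1
d = rank(u) − rank(v): 0, -3, -3, 3, 3; Σd² = 36
ρ = 1 − 6Σd² / [n(n²−1)] = 1 − 6×36 / (5×24) = 1 − 216/120 ≈ -0.8000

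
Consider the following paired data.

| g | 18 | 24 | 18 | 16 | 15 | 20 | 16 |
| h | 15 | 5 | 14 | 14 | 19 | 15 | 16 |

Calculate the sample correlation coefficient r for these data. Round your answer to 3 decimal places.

-0.890

n = 7, Σg = 127, Σh = 98, Σg² = 2361, Σh² = 1484, Σgh = 1707
nΣgh − ΣgΣh = 11949 − 12446 = -497
nΣg² − (Σg)² = 16527 − 16129 = 398; nΣh² − (Σh)² = 10388 − 9604 = 784
r = -497 / √(398 × 784) = -497 / 558.5982 ≈ -0.890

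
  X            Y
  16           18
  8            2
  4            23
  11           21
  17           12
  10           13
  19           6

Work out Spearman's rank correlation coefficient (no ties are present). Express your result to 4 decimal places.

-0.3571

Rank X: 5, 2, 1, 4, 6, 3, 7
Rank Y: 5, 1, 7, 6, 3, 4, 2
d = rank(X) − rank(Y): 0, 1, -6, -2, 3, -1, 5; Σd² = 76
ρ = 1 − 6Σd² / [n(n²−1)] = 1 − 6×76 / (7×48) = 1 − 456/336 ≈ -0.3571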